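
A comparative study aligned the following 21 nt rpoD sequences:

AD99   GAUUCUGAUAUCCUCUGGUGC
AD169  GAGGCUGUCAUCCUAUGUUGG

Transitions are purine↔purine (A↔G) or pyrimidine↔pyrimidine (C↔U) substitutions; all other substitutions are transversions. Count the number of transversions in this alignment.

6

Mismatches occur at site 3 (U→G, transversion), site 4 (U→G, transversion), site 8 (A→U, transversion), site 9 (U→C, transition), site 15 (C→A, transversion), site 18 (G→U, transversion), site 21 (C→G, transversion).
Of the 7 differences, 1 transition and 6 transversions, so the answer is 6.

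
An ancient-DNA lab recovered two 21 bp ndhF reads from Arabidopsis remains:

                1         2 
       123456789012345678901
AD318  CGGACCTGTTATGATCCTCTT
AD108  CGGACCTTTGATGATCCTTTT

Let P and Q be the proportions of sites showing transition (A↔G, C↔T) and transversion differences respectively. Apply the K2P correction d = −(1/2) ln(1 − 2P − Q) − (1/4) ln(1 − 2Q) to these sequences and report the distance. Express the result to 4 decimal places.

0.1585

Differing sites — 8:G/T (Tv); 10:T/G (Tv); 19:C/T (Ti).
Of the 3 differences, 1 transition and 2 transversions over 21 sites: P = 1/21 = 0.047619, Q = 2/21 = 0.095238.
d = −0.5·ln(0.809524) − 0.25·ln(0.809524) = −0.5·(-0.211309) − 0.25·(-0.211309) = 0.1585.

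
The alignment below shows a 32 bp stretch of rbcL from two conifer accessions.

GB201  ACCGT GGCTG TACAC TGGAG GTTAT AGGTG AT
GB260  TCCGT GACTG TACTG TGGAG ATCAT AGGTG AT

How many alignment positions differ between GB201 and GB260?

Mismatches occur at site 1 (A↔T), site 7 (G↔A), site 14 (A↔T), site 15 (C↔G), site 21 (G↔A), site 23 (T↔C).
That gives 6 mismatches out of 32 aligned sites, so the Hamming distance is 6.

6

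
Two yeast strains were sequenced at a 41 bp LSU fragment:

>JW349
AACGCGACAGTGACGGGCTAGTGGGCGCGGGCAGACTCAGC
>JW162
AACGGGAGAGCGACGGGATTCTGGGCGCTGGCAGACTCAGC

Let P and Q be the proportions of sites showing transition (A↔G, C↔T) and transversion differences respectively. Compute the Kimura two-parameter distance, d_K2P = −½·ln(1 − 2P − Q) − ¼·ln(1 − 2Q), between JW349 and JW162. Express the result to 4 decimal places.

0.1951

Differing sites — 5:C/G (Tv); 8:C/G (Tv); 11:T/C (Ti); 18:C/A (Tv); 20:A/T (Tv); 21:G/C (Tv); 29:G/T (Tv).
Of the 7 differences, 1 transition and 6 transversions over 41 sites: P = 1/41 = 0.024390, Q = 6/41 = 0.146341.
d = −0.5·ln(0.804879) − 0.25·ln(0.707318) = −0.5·(-0.217063) − 0.25·(-0.346275) = 0.1951.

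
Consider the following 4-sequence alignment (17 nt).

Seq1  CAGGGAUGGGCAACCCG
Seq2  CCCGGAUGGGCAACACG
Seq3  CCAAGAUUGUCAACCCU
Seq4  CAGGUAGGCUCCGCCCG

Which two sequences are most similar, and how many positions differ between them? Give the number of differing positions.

3

Pairwise Hamming distances:
  Seq1 vs Seq2: 3
  Seq1 vs Seq3: 6
  Seq1 vs Seq4: 6
  Seq2 vs Seq3: 6
  Seq2 vs Seq4: 9
  Seq3 vs Seq4: 10
The smallest is 3, between Seq1 and Seq2.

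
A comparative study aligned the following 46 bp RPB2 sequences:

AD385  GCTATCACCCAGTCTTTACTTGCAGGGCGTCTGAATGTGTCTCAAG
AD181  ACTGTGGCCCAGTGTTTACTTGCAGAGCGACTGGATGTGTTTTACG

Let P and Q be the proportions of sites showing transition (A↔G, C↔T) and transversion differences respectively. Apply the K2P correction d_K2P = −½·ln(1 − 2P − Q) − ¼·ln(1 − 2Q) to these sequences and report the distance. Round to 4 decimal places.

The sequences differ at positions 1 (G/A, transition), 4 (A/G, transition), 6 (C/G, transversion), 7 (A/G, transition), 14 (C/G, transversion), 26 (G/A, transition), 30 (T/A, transversion), 34 (A/G, transition), 41 (C/T, transition), 43 (C/T, transition), 45 (A/C, transversion).
Of the 11 differences, 7 transitions and 4 transversions over 46 sites: P = 7/46 = 0.152174, Q = 4/46 = 0.086957.
d = −0.5·ln(0.608695) − 0.25·ln(0.826086) = −0.5·(-0.496438) − 0.25·(-0.191056) = 0.2960.

0.2960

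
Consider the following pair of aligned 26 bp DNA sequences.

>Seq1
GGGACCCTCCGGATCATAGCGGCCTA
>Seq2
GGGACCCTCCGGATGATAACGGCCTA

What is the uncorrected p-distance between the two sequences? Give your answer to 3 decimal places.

Differing sites — 15:C/G; 19:G/A.
There are 2 differences over 26 sites, so p = 2/26 = 0.077.

0.077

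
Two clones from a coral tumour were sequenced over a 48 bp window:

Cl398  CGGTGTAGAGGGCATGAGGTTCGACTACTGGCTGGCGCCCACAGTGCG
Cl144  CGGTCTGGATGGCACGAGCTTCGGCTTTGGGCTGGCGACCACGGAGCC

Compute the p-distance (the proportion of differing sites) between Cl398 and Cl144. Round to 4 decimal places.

Differing sites — 5:G/C; 7:A/G; 10:G/T; 15:T/C; 19:G/C; 24:A/G; 27:A/T; 28:C/T; 29:T/G; 38:C/A; 43:A/G; 45:T/A; 48:G/C.
There are 13 differences over 48 sites, so p = 13/48 = 0.2708.

0.2708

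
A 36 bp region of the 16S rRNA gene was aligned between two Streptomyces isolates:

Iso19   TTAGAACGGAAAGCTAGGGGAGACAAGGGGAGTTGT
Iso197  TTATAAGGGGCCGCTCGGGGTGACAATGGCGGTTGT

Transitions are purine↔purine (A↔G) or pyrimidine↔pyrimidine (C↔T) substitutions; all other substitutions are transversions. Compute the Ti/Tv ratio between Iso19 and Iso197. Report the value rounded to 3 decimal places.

0.250

The sequences differ at positions 4 (G/T, transversion), 7 (C/G, transversion), 10 (A/G, transition), 11 (A/C, transversion), 12 (A/C, transversion), 16 (A/C, transversion), 21 (A/T, transversion), 27 (G/T, transversion), 30 (G/C, transversion), 31 (A/G, transition).
Of the 10 differences, 2 transitions and 8 transversions, so Ti/Tv = 2/8 = 0.250.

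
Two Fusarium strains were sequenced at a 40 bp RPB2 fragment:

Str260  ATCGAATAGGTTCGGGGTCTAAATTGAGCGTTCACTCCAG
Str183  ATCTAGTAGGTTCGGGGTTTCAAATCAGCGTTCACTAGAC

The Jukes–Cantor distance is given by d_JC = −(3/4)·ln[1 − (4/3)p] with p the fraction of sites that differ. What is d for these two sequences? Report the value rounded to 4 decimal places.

Differing sites — 4:G/T; 6:A/G; 19:C/T; 21:A/C; 24:T/A; 26:G/C; 37:C/A; 38:C/G; 40:G/C.
p = 9/40 = 0.225000.
d = −0.75 · ln(1 − (4/3)·0.225000) = −0.75 · ln(0.700000) = −0.75 · (-0.356675) = 0.2675.

0.2675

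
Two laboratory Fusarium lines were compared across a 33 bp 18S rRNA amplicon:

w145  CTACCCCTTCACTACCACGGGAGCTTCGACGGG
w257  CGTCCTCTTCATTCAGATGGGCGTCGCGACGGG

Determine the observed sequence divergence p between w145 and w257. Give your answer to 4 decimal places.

The sequences differ at positions 2 (T/G), 3 (A/T), 6 (C/T), 12 (C/T), 14 (A/C), 15 (C/A), 16 (C/G), 18 (C/T), 22 (A/C), 24 (C/T), 25 (T/C), 26 (T/G).
There are 12 differences over 33 sites, so p = 12/33 = 0.3636.

0.3636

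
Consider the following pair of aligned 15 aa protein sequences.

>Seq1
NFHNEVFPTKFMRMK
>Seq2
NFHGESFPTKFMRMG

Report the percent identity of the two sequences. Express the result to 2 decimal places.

80.00%

Mismatches occur at site 4 (N↔G), site 6 (V↔S), site 15 (K↔G).
12 of the 15 sites match, so the percent identity is 12/15 × 100 = 80.00%.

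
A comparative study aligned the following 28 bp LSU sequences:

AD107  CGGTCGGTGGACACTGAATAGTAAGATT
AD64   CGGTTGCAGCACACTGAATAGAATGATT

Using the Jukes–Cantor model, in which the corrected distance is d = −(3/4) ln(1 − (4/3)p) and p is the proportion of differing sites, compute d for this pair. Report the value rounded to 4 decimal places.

Mismatches occur at site 5 (C↔T), site 7 (G↔C), site 8 (T↔A), site 10 (G↔C), site 22 (T↔A), site 24 (A↔T).
p = 6/28 = 0.214286.
d = −0.75 · ln(1 − (4/3)·0.214286) = −0.75 · ln(0.714285) = −0.75 · (-0.336473) = 0.2524.

0.2524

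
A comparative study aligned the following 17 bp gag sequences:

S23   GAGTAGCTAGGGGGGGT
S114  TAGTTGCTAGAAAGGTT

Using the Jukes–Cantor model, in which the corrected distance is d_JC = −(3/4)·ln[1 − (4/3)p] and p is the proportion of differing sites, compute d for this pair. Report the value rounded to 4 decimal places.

Differing sites — 1:G/T; 5:A/T; 11:G/A; 12:G/A; 13:G/A; 16:G/T.
p = 6/17 = 0.352941.
d = −0.75 · ln(1 − (4/3)·0.352941) = −0.75 · ln(0.529412) = −0.75 · (-0.635988) = 0.4770.

0.4770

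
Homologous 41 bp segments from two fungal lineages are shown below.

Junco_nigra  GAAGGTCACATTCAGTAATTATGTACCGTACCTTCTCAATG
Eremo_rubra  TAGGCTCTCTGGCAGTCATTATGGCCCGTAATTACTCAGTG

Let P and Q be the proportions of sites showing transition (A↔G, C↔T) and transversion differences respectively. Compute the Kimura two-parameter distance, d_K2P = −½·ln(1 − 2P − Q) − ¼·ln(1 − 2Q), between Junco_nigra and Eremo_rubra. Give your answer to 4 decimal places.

0.4600

Mismatches occur at site 1 (G→T, transversion), site 3 (A→G, transition), site 5 (G→C, transversion), site 8 (A→T, transversion), site 10 (A→T, transversion), site 11 (T→G, transversion), site 12 (T→G, transversion), site 17 (A→C, transversion), site 24 (T→G, transversion), site 25 (A→C, transversion), site 31 (C→A, transversion), site 32 (C→T, transition), site 34 (T→A, transversion), site 39 (A→G, transition).
Of the 14 differences, 3 transitions and 11 transversions over 41 sites: P = 3/41 = 0.073171, Q = 11/41 = 0.268293.
d = −0.5·ln(0.585365) − 0.25·ln(0.463414) = −0.5·(-0.535520) − 0.25·(-0.769134) = 0.4600.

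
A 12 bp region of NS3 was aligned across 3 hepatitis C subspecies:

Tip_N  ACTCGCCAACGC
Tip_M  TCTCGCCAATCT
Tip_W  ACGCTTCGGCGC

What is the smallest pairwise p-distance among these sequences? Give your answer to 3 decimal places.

0.333

Pairwise Hamming distances:
  Tip_N vs Tip_M: 4
  Tip_N vs Tip_W: 5
  Tip_M vs Tip_W: 9
The smallest is 4 mismatches, between Tip_N and Tip_M; p = 4/12 = 0.333.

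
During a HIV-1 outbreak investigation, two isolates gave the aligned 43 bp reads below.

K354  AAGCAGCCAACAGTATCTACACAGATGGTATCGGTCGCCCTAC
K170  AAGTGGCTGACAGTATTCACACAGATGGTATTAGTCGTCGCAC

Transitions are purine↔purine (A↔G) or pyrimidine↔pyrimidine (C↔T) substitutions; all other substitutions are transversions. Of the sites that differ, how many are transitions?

Mismatches occur at site 4 (C↔T, transition), site 5 (A↔G, transition), site 8 (C↔T, transition), site 9 (A↔G, transition), site 17 (C↔T, transition), site 18 (T↔C, transition), site 32 (C↔T, transition), site 33 (G↔A, transition), site 38 (C↔T, transition), site 40 (C↔G, transversion), site 41 (T↔C, transition).
Of the 11 differences, 10 transitions and 1 transversion, so the answer is 10.

10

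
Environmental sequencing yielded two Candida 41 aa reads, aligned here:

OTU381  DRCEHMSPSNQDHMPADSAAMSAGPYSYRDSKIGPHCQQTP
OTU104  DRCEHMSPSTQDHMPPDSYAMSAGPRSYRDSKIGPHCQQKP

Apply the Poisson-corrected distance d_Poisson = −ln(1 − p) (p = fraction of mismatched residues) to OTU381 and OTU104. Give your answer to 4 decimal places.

Differing sites — 10:N/T; 16:A/P; 19:A/Y; 26:Y/R; 40:T/K.
p = 5/41 = 0.121951.
d = −ln(1 − 0.121951) = −ln(0.878049) = 0.1301.

0.1301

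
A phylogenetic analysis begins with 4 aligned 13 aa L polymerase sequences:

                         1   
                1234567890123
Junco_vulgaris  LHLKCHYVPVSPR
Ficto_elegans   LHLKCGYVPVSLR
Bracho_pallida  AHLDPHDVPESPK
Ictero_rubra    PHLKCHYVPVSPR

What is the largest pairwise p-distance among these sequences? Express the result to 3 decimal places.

0.615

Pairwise Hamming distances:
  Junco_vulgaris vs Ficto_elegans: 2
  Junco_vulgaris vs Bracho_pallida: 6
  Junco_vulgaris vs Ictero_rubra: 1
  Ficto_elegans vs Bracho_pallida: 8
  Ficto_elegans vs Ictero_rubra: 3
  Bracho_pallida vs Ictero_rubra: 6
The largest is 8 mismatches, between Ficto_elegans and Bracho_pallida; p = 8/13 = 0.615.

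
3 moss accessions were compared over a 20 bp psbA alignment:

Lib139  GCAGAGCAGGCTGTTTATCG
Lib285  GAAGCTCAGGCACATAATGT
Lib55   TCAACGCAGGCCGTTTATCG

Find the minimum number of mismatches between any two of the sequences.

Pairwise Hamming distances:
  Lib139 vs Lib285: 9
  Lib139 vs Lib55: 4
  Lib285 vs Lib55: 10
The smallest is 4, between Lib139 and Lib55.

4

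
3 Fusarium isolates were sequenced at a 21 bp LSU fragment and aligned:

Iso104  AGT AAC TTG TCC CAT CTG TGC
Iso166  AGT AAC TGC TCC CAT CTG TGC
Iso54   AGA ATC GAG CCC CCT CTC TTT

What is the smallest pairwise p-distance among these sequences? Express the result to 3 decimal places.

Pairwise Hamming distances:
  Iso104 vs Iso166: 2
  Iso104 vs Iso54: 9
  Iso166 vs Iso54: 10
The smallest is 2 mismatches, between Iso104 and Iso166; p = 2/21 = 0.095.

0.095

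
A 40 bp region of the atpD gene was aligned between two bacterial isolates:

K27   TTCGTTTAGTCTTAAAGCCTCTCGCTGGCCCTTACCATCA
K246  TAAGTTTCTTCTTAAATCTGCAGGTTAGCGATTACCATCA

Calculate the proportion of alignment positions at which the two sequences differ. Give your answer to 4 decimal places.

0.3250

Differing sites — 2:T/A; 3:C/A; 8:A/C; 9:G/T; 17:G/T; 19:C/T; 20:T/G; 22:T/A; 23:C/G; 25:C/T; 27:G/A; 30:C/G; 31:C/A.
There are 13 differences over 40 sites, so p = 13/40 = 0.3250.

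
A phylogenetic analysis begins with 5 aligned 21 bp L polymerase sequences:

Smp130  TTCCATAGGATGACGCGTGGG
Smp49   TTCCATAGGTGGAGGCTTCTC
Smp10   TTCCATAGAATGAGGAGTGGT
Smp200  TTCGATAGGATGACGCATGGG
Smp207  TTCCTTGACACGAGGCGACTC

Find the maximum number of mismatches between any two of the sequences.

Pairwise Hamming distances:
  Smp130 vs Smp49: 7
  Smp130 vs Smp10: 4
  Smp130 vs Smp200: 2
  Smp130 vs Smp207: 10
  Smp49 vs Smp10: 8
  Smp49 vs Smp200: 8
  Smp49 vs Smp207: 8
  Smp10 vs Smp200: 6
  Smp10 vs Smp207: 10
  Smp200 vs Smp207: 12
The largest is 12, between Smp200 and Smp207.

12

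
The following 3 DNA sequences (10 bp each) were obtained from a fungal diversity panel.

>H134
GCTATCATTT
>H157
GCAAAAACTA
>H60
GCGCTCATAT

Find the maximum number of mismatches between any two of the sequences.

7

Pairwise Hamming distances:
  H134 vs H157: 5
  H134 vs H60: 3
  H157 vs H60: 7
The largest is 7, between H157 and H60.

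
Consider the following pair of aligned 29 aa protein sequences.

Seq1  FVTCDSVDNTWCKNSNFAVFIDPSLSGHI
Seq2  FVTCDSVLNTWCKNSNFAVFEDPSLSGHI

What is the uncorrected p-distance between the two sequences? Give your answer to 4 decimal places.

0.0690

Differing sites — 8:D/L; 21:I/E.
There are 2 differences over 29 sites, so p = 2/29 = 0.0690.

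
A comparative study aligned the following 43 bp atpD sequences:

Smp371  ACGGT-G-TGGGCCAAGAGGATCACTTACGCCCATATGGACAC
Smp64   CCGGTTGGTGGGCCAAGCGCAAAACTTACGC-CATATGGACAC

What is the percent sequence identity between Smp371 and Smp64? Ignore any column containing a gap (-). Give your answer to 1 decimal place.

Excluding the 3 gap columns leaves 40 comparable sites.
The sequences differ at positions 1 (A/C), 18 (A/C), 20 (G/C), 22 (T/A), 23 (C/A).
35 of the 40 comparable sites match, so the percent identity is 35/40 × 100 = 87.5%.

87.5%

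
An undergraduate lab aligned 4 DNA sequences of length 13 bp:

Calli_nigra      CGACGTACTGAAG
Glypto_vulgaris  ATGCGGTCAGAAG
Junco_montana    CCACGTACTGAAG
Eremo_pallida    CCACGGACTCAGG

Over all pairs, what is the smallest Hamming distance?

1

Pairwise Hamming distances:
  Calli_nigra vs Glypto_vulgaris: 6
  Calli_nigra vs Junco_montana: 1
  Calli_nigra vs Eremo_pallida: 4
  Glypto_vulgaris vs Junco_montana: 6
  Glypto_vulgaris vs Eremo_pallida: 7
  Junco_montana vs Eremo_pallida: 3
The smallest is 1, between Calli_nigra and Junco_montana.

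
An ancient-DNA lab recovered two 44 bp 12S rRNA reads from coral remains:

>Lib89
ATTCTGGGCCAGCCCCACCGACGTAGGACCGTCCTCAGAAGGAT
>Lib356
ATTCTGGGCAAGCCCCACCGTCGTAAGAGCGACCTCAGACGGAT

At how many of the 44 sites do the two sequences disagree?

Differing sites — 10:C/A; 21:A/T; 26:G/A; 29:C/G; 32:T/A; 40:A/C.
That gives 6 mismatches out of 44 aligned sites, so the Hamming distance is 6.

6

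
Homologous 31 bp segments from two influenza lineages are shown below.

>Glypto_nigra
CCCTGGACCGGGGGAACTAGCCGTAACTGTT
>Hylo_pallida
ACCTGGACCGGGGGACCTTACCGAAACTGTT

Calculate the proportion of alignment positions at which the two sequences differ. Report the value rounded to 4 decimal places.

0.1613

The sequences differ at positions 1 (C/A), 16 (A/C), 19 (A/T), 20 (G/A), 24 (T/A).
There are 5 differences over 31 sites, so p = 5/31 = 0.1613.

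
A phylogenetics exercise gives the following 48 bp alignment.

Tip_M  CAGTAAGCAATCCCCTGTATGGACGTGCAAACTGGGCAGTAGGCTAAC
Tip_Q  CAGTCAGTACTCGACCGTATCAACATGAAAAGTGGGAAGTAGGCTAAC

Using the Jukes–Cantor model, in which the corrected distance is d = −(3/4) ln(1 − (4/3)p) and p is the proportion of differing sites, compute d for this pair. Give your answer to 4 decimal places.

Differing sites — 5:A/C; 8:C/T; 10:A/C; 13:C/G; 14:C/A; 16:T/C; 21:G/C; 22:G/A; 25:G/A; 28:C/A; 32:C/G; 37:C/A.
p = 12/48 = 0.250000.
d = −0.75 · ln(1 − (4/3)·0.250000) = −0.75 · ln(0.666667) = −0.75 · (-0.405465) = 0.3041.

0.3041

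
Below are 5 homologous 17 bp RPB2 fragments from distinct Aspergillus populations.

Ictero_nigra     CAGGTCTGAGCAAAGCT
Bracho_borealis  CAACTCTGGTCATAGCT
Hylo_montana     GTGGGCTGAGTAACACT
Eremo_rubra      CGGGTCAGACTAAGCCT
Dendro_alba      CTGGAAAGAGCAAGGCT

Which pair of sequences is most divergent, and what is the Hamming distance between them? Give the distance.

Pairwise Hamming distances:
  Ictero_nigra vs Bracho_borealis: 5
  Ictero_nigra vs Hylo_montana: 6
  Ictero_nigra vs Eremo_rubra: 6
  Ictero_nigra vs Dendro_alba: 5
  Bracho_borealis vs Hylo_montana: 11
  Bracho_borealis vs Eremo_rubra: 10
  Bracho_borealis vs Dendro_alba: 10
  Hylo_montana vs Eremo_rubra: 7
  Hylo_montana vs Dendro_alba: 7
  Eremo_rubra vs Dendro_alba: 6
The largest is 11, between Bracho_borealis and Hylo_montana.

11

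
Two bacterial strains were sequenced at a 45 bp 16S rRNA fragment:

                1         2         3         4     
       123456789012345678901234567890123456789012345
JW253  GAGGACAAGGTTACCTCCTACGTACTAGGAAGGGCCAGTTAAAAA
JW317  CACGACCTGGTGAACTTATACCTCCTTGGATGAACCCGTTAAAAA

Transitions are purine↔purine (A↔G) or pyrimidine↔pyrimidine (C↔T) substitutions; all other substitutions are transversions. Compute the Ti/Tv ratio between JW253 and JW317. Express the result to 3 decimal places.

Differing sites — 1:G/C (Tv); 3:G/C (Tv); 7:A/C (Tv); 8:A/T (Tv); 12:T/G (Tv); 14:C/A (Tv); 17:C/T (Ti); 18:C/A (Tv); 22:G/C (Tv); 24:A/C (Tv); 27:A/T (Tv); 31:A/T (Tv); 33:G/A (Ti); 34:G/A (Ti); 37:A/C (Tv).
Of the 15 differences, 3 transitions and 12 transversions, so Ti/Tv = 3/12 = 0.250.

0.250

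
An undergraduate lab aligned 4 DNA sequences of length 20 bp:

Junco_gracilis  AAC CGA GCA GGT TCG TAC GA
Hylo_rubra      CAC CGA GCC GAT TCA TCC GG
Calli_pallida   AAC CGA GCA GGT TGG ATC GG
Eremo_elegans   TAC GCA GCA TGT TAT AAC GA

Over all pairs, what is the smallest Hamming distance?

Pairwise Hamming distances:
  Junco_gracilis vs Hylo_rubra: 6
  Junco_gracilis vs Calli_pallida: 4
  Junco_gracilis vs Eremo_elegans: 7
  Hylo_rubra vs Calli_pallida: 7
  Hylo_rubra vs Eremo_elegans: 11
  Calli_pallida vs Eremo_elegans: 8
The smallest is 4, between Junco_gracilis and Calli_pallida.

4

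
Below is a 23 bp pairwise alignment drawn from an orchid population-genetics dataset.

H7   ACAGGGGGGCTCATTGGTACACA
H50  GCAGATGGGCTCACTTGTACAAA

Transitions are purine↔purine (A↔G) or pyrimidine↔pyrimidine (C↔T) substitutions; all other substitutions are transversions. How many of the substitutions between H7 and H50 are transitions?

3

The sequences differ at positions 1 (A/G, transition), 5 (G/A, transition), 6 (G/T, transversion), 14 (T/C, transition), 16 (G/T, transversion), 22 (C/A, transversion).
Of the 6 differences, 3 transitions and 3 transversions, so the answer is 3.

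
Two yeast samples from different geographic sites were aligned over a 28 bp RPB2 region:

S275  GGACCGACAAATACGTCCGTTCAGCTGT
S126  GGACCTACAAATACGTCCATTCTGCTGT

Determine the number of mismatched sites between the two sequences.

3

Differing sites — 6:G/T; 19:G/A; 23:A/T.
That gives 3 mismatches out of 28 aligned sites, so the Hamming distance is 3.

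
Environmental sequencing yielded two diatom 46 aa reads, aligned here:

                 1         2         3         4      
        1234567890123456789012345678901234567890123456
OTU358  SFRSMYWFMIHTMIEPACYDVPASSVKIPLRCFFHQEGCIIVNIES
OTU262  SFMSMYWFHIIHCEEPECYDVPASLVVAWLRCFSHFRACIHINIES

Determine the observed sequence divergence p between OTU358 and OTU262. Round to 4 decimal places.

The sequences differ at positions 3 (R/M), 9 (M/H), 11 (H/I), 12 (T/H), 13 (M/C), 14 (I/E), 17 (A/E), 25 (S/L), 27 (K/V), 28 (I/A), 29 (P/W), 34 (F/S), 36 (Q/F), 37 (E/R), 38 (G/A), 41 (I/H), 42 (V/I).
There are 17 differences over 46 sites, so p = 17/46 = 0.3696.

0.3696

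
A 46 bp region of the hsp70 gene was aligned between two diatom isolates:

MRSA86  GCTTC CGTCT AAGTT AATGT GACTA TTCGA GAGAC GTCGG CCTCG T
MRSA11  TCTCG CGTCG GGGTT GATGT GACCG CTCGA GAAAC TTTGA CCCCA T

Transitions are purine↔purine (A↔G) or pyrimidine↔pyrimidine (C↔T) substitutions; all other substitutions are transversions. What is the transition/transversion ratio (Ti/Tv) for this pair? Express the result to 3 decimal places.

Mismatches occur at site 1 (G↔T, transversion), site 4 (T↔C, transition), site 5 (C↔G, transversion), site 10 (T↔G, transversion), site 11 (A↔G, transition), site 12 (A↔G, transition), site 16 (A↔G, transition), site 24 (T↔C, transition), site 25 (A↔G, transition), site 26 (T↔C, transition), site 33 (G↔A, transition), site 36 (G↔T, transversion), site 38 (C↔T, transition), site 40 (G↔A, transition), site 43 (T↔C, transition), site 45 (G↔A, transition).
Of the 16 differences, 12 transitions and 4 transversions, so Ti/Tv = 12/4 = 3.000.

3.000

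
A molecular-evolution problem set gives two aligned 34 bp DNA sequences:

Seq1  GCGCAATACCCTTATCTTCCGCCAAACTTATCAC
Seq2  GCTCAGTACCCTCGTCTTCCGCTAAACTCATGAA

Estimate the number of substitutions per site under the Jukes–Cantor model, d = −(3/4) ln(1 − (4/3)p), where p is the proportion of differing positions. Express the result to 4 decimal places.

The sequences differ at positions 3 (G/T), 6 (A/G), 13 (T/C), 14 (A/G), 23 (C/T), 29 (T/C), 32 (C/G), 34 (C/A).
p = 8/34 = 0.235294.
d = −0.75 · ln(1 − (4/3)·0.235294) = −0.75 · ln(0.686275) = −0.75 · (-0.376477) = 0.2824.

0.2824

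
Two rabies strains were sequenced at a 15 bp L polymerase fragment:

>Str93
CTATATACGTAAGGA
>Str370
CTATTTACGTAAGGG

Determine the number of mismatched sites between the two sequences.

2

Mismatches occur at site 5 (A/T), site 15 (A/G).
That gives 2 mismatches out of 15 aligned sites, so the Hamming distance is 2.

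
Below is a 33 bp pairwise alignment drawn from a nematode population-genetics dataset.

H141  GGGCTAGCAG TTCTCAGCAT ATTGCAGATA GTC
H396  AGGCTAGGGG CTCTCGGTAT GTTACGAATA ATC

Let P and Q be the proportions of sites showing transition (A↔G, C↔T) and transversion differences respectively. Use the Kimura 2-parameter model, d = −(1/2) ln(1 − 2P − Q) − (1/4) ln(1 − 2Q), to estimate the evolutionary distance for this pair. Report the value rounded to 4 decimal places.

0.5214

Differing sites — 1:G/A (Ti); 8:C/G (Tv); 9:A/G (Ti); 11:T/C (Ti); 16:A/G (Ti); 18:C/T (Ti); 21:A/G (Ti); 24:G/A (Ti); 26:A/G (Ti); 27:G/A (Ti); 31:G/A (Ti).
Of the 11 differences, 10 transitions and 1 transversion over 33 sites: P = 10/33 = 0.303030, Q = 1/33 = 0.030303.
d = −0.5·ln(0.363637) − 0.25·ln(0.939394) = −0.5·(-1.011599) − 0.25·(-0.062520) = 0.5214.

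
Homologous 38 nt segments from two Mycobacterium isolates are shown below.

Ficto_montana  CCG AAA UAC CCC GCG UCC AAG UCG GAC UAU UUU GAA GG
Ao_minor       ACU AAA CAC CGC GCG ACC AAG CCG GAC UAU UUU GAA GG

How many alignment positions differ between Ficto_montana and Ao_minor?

6

Mismatches occur at site 1 (C→A), site 3 (G→U), site 7 (U→C), site 11 (C→G), site 16 (U→A), site 22 (U→C).
That gives 6 mismatches out of 38 aligned sites, so the Hamming distance is 6.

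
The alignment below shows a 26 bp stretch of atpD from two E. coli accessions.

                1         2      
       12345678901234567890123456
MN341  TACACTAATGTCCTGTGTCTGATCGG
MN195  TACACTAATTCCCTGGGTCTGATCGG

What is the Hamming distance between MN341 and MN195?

3

Differing sites — 10:G/T; 11:T/C; 16:T/G.
That gives 3 mismatches out of 26 aligned sites, so the Hamming distance is 3.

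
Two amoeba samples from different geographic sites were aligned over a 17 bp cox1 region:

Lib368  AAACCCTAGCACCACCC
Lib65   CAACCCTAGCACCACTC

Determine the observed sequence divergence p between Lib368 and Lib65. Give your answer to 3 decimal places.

0.118

The sequences differ at positions 1 (A/C), 16 (C/T).
There are 2 differences over 17 sites, so p = 2/17 = 0.118.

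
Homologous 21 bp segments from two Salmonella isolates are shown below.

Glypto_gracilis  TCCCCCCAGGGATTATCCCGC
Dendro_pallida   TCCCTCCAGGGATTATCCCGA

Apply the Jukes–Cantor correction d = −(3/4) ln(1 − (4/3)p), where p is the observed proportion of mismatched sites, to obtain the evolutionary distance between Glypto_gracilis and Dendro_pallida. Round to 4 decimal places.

Differing sites — 5:C/T; 21:C/A.
p = 2/21 = 0.095238.
d = −0.75 · ln(1 − (4/3)·0.095238) = −0.75 · ln(0.873016) = −0.75 · (-0.135801) = 0.1019.

0.1019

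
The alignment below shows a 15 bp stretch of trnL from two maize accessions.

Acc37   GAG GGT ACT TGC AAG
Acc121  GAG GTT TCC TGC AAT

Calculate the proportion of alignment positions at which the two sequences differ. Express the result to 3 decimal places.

The sequences differ at positions 5 (G/T), 7 (A/T), 9 (T/C), 15 (G/T).
There are 4 differences over 15 sites, so p = 4/15 = 0.267.

0.267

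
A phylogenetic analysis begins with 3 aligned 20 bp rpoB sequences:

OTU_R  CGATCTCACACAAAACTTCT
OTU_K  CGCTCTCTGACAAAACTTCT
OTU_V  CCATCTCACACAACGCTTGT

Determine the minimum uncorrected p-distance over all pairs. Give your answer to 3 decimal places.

Pairwise Hamming distances:
  OTU_R vs OTU_K: 3
  OTU_R vs OTU_V: 4
  OTU_K vs OTU_V: 7
The smallest is 3 mismatches, between OTU_R and OTU_K; p = 3/20 = 0.150.

0.150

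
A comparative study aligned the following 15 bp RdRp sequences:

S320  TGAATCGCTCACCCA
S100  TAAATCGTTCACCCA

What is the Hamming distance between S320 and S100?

2

The sequences differ at positions 2 (G/A), 8 (C/T).
That gives 2 mismatches out of 15 aligned sites, so the Hamming distance is 2.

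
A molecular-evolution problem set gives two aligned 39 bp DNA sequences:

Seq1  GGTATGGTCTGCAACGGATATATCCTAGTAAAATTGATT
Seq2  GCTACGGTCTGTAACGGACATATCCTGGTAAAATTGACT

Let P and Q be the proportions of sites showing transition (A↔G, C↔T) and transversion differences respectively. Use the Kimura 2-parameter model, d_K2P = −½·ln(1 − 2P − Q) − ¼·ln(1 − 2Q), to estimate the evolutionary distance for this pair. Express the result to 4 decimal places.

0.1788

The sequences differ at positions 2 (G/C, transversion), 5 (T/C, transition), 12 (C/T, transition), 19 (T/C, transition), 27 (A/G, transition), 38 (T/C, transition).
Of the 6 differences, 5 transitions and 1 transversion over 39 sites: P = 5/39 = 0.128205, Q = 1/39 = 0.025641.
d = −0.5·ln(0.717949) − 0.25·ln(0.948718) = −0.5·(-0.331357) − 0.25·(-0.052644) = 0.1788.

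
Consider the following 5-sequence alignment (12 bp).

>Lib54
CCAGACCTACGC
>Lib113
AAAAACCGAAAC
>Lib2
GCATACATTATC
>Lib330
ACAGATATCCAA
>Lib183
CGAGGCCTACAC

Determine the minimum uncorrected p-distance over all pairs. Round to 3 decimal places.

Pairwise Hamming distances:
  Lib54 vs Lib113: 6
  Lib54 vs Lib2: 6
  Lib54 vs Lib330: 6
  Lib54 vs Lib183: 3
  Lib113 vs Lib2: 7
  Lib113 vs Lib330: 8
  Lib113 vs Lib183: 6
  Lib2 vs Lib330: 7
  Lib2 vs Lib183: 8
  Lib330 vs Lib183: 7
The smallest is 3 mismatches, between Lib54 and Lib183; p = 3/12 = 0.250.

0.250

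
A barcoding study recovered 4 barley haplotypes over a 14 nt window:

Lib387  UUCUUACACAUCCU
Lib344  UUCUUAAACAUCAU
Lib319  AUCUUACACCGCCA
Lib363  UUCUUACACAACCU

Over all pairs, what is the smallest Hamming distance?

Pairwise Hamming distances:
  Lib387 vs Lib344: 2
  Lib387 vs Lib319: 4
  Lib387 vs Lib363: 1
  Lib344 vs Lib319: 6
  Lib344 vs Lib363: 3
  Lib319 vs Lib363: 4
The smallest is 1, between Lib387 and Lib363.

1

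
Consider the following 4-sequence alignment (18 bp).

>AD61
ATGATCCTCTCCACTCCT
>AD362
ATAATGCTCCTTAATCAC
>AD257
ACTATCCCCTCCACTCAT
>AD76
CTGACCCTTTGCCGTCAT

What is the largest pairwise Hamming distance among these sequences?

Pairwise Hamming distances:
  AD61 vs AD362: 8
  AD61 vs AD257: 4
  AD61 vs AD76: 7
  AD362 vs AD257: 9
  AD362 vs AD76: 11
  AD257 vs AD76: 9
The largest is 11, between AD362 and AD76.

11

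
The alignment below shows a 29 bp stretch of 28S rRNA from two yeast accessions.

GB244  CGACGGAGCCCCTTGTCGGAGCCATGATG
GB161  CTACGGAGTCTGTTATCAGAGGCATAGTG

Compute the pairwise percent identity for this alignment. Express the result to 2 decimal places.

The sequences differ at positions 2 (G/T), 9 (C/T), 11 (C/T), 12 (C/G), 15 (G/A), 18 (G/A), 22 (C/G), 26 (G/A), 27 (A/G).
20 of the 29 sites match, so the percent identity is 20/29 × 100 = 68.97%.

68.97%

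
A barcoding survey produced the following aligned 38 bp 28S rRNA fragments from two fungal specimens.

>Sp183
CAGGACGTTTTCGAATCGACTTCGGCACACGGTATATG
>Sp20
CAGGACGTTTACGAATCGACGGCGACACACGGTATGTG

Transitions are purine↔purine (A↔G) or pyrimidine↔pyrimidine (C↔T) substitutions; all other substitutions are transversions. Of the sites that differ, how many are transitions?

Mismatches occur at site 11 (T/A, transversion), site 21 (T/G, transversion), site 22 (T/G, transversion), site 25 (G/A, transition), site 36 (A/G, transition).
Of the 5 differences, 2 transitions and 3 transversions, so the answer is 2.

2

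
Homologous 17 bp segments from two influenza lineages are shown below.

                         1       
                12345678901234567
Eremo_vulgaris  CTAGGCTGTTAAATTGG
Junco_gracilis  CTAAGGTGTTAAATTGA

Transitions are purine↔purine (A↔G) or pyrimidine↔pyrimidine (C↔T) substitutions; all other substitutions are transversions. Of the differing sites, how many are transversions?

1

The sequences differ at positions 4 (G/A, transition), 6 (C/G, transversion), 17 (G/A, transition).
Of the 3 differences, 2 transitions and 1 transversion, so the answer is 1.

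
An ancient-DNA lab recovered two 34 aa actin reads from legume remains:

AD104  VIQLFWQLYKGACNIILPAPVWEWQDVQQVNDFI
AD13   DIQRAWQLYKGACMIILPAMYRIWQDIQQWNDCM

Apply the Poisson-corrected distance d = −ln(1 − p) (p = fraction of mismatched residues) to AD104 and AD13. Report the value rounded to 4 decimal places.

Differing sites — 1:V/D; 4:L/R; 5:F/A; 14:N/M; 20:P/M; 21:V/Y; 22:W/R; 23:E/I; 27:V/I; 30:V/W; 33:F/C; 34:I/M.
p = 12/34 = 0.352941.
d = −ln(1 − 0.352941) = −ln(0.647059) = 0.4353.

0.4353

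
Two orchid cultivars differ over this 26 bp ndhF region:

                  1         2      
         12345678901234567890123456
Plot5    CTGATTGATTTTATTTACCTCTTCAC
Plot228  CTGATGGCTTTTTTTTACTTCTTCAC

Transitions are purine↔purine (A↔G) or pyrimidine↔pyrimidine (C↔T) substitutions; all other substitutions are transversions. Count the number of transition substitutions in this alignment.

Mismatches occur at site 6 (T/G, transversion), site 8 (A/C, transversion), site 13 (A/T, transversion), site 19 (C/T, transition).
Of the 4 differences, 1 transition and 3 transversions, so the answer is 1.

1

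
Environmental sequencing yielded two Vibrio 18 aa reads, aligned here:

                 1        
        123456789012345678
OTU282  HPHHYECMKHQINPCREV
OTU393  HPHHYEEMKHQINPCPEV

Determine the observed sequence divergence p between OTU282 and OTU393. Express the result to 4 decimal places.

The sequences differ at positions 7 (C/E), 16 (R/P).
There are 2 differences over 18 sites, so p = 2/18 = 0.1111.

0.1111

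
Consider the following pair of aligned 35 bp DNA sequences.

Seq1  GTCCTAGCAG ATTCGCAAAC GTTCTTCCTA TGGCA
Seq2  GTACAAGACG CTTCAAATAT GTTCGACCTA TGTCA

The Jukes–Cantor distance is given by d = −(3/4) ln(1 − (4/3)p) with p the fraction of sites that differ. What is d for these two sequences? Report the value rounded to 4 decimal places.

The sequences differ at positions 3 (C/A), 5 (T/A), 8 (C/A), 9 (A/C), 11 (A/C), 15 (G/A), 16 (C/A), 18 (A/T), 20 (C/T), 25 (T/G), 26 (T/A), 33 (G/T).
p = 12/35 = 0.342857.
d = −0.75 · ln(1 − (4/3)·0.342857) = −0.75 · ln(0.542857) = −0.75 · (-0.610909) = 0.4582.

0.4582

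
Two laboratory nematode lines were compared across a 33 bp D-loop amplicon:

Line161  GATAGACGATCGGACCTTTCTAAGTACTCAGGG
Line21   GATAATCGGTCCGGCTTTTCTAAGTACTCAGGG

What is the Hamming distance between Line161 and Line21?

6

Differing sites — 5:G/A; 6:A/T; 9:A/G; 12:G/C; 14:A/G; 16:C/T.
That gives 6 mismatches out of 33 aligned sites, so the Hamming distance is 6.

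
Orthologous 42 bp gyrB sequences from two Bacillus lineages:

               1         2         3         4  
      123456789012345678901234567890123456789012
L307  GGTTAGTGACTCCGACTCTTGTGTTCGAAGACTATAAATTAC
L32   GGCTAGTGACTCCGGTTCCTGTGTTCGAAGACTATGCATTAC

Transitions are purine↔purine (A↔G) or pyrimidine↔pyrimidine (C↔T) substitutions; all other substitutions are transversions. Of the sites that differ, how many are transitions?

Mismatches occur at site 3 (T/C, transition), site 15 (A/G, transition), site 16 (C/T, transition), site 19 (T/C, transition), site 36 (A/G, transition), site 37 (A/C, transversion).
Of the 6 differences, 5 transitions and 1 transversion, so the answer is 5.

5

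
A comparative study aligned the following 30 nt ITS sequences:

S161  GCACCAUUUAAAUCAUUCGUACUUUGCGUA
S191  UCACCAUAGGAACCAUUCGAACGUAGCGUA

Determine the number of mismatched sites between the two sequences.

8

The sequences differ at positions 1 (G/U), 8 (U/A), 9 (U/G), 10 (A/G), 13 (U/C), 20 (U/A), 23 (U/G), 25 (U/A).
That gives 8 mismatches out of 30 aligned sites, so the Hamming distance is 8.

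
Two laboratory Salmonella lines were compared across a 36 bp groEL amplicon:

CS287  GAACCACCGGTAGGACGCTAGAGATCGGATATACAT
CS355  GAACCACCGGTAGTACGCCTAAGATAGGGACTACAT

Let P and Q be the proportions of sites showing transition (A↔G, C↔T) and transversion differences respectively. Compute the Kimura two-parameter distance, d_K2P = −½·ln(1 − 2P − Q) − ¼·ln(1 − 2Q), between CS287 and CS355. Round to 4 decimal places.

Differing sites — 14:G/T (Tv); 19:T/C (Ti); 20:A/T (Tv); 21:G/A (Ti); 26:C/A (Tv); 29:A/G (Ti); 30:T/A (Tv); 31:A/C (Tv).
Of the 8 differences, 3 transitions and 5 transversions over 36 sites: P = 3/36 = 0.083333, Q = 5/36 = 0.138889.
d = −0.5·ln(0.694445) − 0.25·ln(0.722222) = −0.5·(-0.364642) − 0.25·(-0.325423) = 0.2637.

0.2637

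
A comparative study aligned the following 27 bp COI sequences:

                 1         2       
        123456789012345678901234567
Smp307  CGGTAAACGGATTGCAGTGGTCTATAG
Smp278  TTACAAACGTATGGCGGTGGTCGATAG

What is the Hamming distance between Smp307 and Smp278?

Mismatches occur at site 1 (C/T), site 2 (G/T), site 3 (G/A), site 4 (T/C), site 10 (G/T), site 13 (T/G), site 16 (A/G), site 23 (T/G).
That gives 8 mismatches out of 27 aligned sites, so the Hamming distance is 8.

8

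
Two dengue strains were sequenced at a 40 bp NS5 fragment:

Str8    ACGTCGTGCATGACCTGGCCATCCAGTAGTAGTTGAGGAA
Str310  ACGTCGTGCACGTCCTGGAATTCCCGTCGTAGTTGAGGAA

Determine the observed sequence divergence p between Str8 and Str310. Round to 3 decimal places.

Differing sites — 11:T/C; 13:A/T; 19:C/A; 20:C/A; 21:A/T; 25:A/C; 28:A/C.
There are 7 differences over 40 sites, so p = 7/40 = 0.175.

0.175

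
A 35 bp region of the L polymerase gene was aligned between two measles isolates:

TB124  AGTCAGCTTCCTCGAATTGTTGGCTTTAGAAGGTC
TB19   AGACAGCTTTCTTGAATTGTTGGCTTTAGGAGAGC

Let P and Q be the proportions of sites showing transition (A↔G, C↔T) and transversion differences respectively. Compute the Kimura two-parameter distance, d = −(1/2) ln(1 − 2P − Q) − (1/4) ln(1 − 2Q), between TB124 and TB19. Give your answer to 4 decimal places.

Differing sites — 3:T/A (Tv); 10:C/T (Ti); 13:C/T (Ti); 30:A/G (Ti); 33:G/A (Ti); 34:T/G (Tv).
Of the 6 differences, 4 transitions and 2 transversions over 35 sites: P = 4/35 = 0.114286, Q = 2/35 = 0.057143.
d = −0.5·ln(0.714285) − 0.25·ln(0.885714) = −0.5·(-0.336473) − 0.25·(-0.121361) = 0.1986.

0.1986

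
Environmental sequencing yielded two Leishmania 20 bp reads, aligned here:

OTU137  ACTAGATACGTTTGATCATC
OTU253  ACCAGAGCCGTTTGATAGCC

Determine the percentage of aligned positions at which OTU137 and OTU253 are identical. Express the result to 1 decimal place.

Mismatches occur at site 3 (T↔C), site 7 (T↔G), site 8 (A↔C), site 17 (C↔A), site 18 (A↔G), site 19 (T↔C).
14 of the 20 sites match, so the percent identity is 14/20 × 100 = 70.0%.

70.0%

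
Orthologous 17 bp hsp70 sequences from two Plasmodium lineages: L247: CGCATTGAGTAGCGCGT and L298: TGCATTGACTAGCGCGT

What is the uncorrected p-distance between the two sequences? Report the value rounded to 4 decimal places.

0.1176

Differing sites — 1:C/T; 9:G/C.
There are 2 differences over 17 sites, so p = 2/17 = 0.1176.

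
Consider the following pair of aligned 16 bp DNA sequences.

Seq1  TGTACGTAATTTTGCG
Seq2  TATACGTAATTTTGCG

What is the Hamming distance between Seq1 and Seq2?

1

The sequences differ at position 2 (G/A).
That gives 1 mismatch out of 16 aligned sites, so the Hamming distance is 1.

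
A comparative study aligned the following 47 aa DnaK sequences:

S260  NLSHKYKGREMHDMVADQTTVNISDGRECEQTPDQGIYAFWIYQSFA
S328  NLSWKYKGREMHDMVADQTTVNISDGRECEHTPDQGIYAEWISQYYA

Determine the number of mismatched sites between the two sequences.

Mismatches occur at site 4 (H/W), site 31 (Q/H), site 40 (F/E), site 43 (Y/S), site 45 (S/Y), site 46 (F/Y).
That gives 6 mismatches out of 47 aligned sites, so the Hamming distance is 6.

6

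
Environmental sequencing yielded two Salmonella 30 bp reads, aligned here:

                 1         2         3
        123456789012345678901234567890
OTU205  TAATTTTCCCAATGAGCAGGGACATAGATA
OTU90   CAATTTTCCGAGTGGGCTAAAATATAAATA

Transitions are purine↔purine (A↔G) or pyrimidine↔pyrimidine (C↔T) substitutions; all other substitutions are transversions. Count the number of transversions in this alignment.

2

The sequences differ at positions 1 (T/C, transition), 10 (C/G, transversion), 12 (A/G, transition), 15 (A/G, transition), 18 (A/T, transversion), 19 (G/A, transition), 20 (G/A, transition), 21 (G/A, transition), 23 (C/T, transition), 27 (G/A, transition).
Of the 10 differences, 8 transitions and 2 transversions, so the answer is 2.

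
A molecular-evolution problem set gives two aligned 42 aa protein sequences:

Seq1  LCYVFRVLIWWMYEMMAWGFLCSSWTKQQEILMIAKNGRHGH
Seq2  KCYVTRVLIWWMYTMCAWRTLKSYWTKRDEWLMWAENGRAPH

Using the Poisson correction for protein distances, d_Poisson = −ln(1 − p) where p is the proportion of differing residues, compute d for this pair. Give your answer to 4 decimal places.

The sequences differ at positions 1 (L/K), 5 (F/T), 14 (E/T), 16 (M/C), 19 (G/R), 20 (F/T), 22 (C/K), 24 (S/Y), 28 (Q/R), 29 (Q/D), 31 (I/W), 34 (I/W), 36 (K/E), 40 (H/A), 41 (G/P).
p = 15/42 = 0.357143.
d = −ln(1 − 0.357143) = −ln(0.642857) = 0.4418.

0.4418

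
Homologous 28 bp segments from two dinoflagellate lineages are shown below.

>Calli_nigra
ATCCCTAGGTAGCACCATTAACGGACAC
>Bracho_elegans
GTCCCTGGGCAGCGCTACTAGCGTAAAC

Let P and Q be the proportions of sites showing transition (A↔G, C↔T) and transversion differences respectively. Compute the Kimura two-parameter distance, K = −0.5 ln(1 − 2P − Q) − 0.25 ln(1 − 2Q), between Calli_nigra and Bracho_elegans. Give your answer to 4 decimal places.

0.4622

Mismatches occur at site 1 (A↔G, transition), site 7 (A↔G, transition), site 10 (T↔C, transition), site 14 (A↔G, transition), site 16 (C↔T, transition), site 18 (T↔C, transition), site 21 (A↔G, transition), site 24 (G↔T, transversion), site 26 (C↔A, transversion).
Of the 9 differences, 7 transitions and 2 transversions over 28 sites: P = 7/28 = 0.250000, Q = 2/28 = 0.071429.
d = −0.5·ln(0.428571) − 0.25·ln(0.857142) = −0.5·(-0.847299) − 0.25·(-0.154152) = 0.4622.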